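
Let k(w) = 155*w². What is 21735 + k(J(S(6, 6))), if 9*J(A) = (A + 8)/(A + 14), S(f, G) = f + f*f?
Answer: 1380356315/63504 ≈ 21737.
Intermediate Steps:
S(f, G) = f + f²
J(A) = (8 + A)/(9*(14 + A)) (J(A) = ((A + 8)/(A + 14))/9 = ((8 + A)/(14 + A))/9 = (8 + A)/(9*(14 + A)))
21735 + k(J(S(6, 6))) = 21735 + 155*((8 + 6*(1 + 6))/(9*(14 + 6*(1 + 6))))² = 21735 + 155*((8 + 6*7)/(9*(14 + 6*7)))² = 21735 + 155*((8 + 42)/(9*(14 + 42)))² = 21735 + 155*((⅑)*50/56)² = 21735 + 155*((⅑)*(1/56)*50)² = 21735 + 155*(25/252)² = 21735 + 155*(625/63504) = 21735 + 96875/63504 = 1380356315/63504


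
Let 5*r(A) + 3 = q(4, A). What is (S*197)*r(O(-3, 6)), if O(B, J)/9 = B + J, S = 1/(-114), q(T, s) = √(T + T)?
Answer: 197/190 - 197*√2/285 ≈ 0.059298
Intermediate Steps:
q(T, s) = √2*√T (q(T, s) = √(2*T) = √2*√T)
S = -1/114 ≈ -0.0087719
O(B, J) = 9*B + 9*J (O(B, J) = 9*(B + J) = 9*B + 9*J)
r(A) = -⅗ + 2*√2/5 (r(A) = -⅗ + (√2*√4)/5 = -⅗ + (√2*2)/5 = -⅗ + (2*√2)/5 = -⅗ + 2*√2/5)
(S*197)*r(O(-3, 6)) = (-1/114*197)*(-⅗ + 2*√2/5) = -197*(-⅗ + 2*√2/5)/114 = 197/190 - 197*√2/285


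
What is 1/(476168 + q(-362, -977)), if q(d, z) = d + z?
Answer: 1/474829 ≈ 2.1060e-6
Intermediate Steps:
1/(476168 + q(-362, -977)) = 1/(476168 + (-362 - 977)) = 1/(476168 - 1339) = 1/474829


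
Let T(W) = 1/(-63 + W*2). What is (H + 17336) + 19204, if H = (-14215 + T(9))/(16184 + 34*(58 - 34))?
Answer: 411065593/11250 ≈ 36539.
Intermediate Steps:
T(W) = 1/(-63 + 2*W)
H = -9407/11250 (H = (-14215 + 1/(-63 + 2*9))/(16184 + 34*(58 - 34)) = (-14215 + 1/(-63 + 18))/(16184 + 34*24) = (-14215 + 1/(-45))/(16184 + 816) = (-14215 - 1/45)/17000 = -639676/45*1/17000 = -9407/11250 ≈ -0.83618)
(H + 17336) + 19204 = (-9407/11250 + 17336) + 19204 = 195020593/11250 + 19204 = 411065593/11250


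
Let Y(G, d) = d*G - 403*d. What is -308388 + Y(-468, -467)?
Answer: 98369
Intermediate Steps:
Y(G, d) = -403*d + G*d (Y(G, d) = G*d - 403*d = -403*d + G*d)
-308388 + Y(-468, -467) = -308388 - 467*(-403 - 468) = -308388 - 467*(-871) = -308388 + 406757 = 98369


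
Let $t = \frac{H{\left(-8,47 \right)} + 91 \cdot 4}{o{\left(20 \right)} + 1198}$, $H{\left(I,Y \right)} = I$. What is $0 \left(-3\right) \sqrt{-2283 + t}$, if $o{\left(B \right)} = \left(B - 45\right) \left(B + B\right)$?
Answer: $0$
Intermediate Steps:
$o{\left(B \right)} = 2 B \left(-45 + B\right)$ ($o{\left(B \right)} = \left(-45 + B\right) 2 B = 2 B \left(-45 + B\right)$)
$t = \frac{178}{99}$ ($t = \frac{-8 + 91 \cdot 4}{2 \cdot 20 \left(-45 + 20\right) + 1198} = \frac{-8 + 364}{2 \cdot 20 \left(-25\right) + 1198} = \frac{356}{-1000 + 1198} = \frac{356}{198} = 356 \cdot \frac{1}{198} = \frac{178}{99} \approx 1.798$)
$0 \left(-3\right) \sqrt{-2283 + t} = 0 \left(-3\right) \sqrt{-2283 + \frac{178}{99}} = 0 \sqrt{- \frac{225839}{99}} = 0 \frac{i \sqrt{2484229}}{33} = 0$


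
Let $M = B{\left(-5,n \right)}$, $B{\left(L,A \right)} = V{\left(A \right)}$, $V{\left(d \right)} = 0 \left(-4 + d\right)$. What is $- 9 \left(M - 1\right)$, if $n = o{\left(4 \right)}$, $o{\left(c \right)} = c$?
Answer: $9$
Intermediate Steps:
$V{\left(d \right)} = 0$
$n = 4$
$B{\left(L,A \right)} = 0$
$M = 0$
$- 9 \left(M - 1\right) = - 9 \left(0 - 1\right) = \left(-9\right) \left(-1\right) = 9$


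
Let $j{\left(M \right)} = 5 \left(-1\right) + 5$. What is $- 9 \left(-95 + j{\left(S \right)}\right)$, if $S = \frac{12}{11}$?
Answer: $855$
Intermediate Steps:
$S = \frac{12}{11}$ ($S = 12 \cdot \frac{1}{11} = \frac{12}{11} \approx 1.0909$)
$j{\left(M \right)} = 0$ ($j{\left(M \right)} = -5 + 5 = 0$)
$- 9 \left(-95 + j{\left(S \right)}\right) = - 9 \left(-95 + 0\right) = \left(-9\right) \left(-95\right) = 855$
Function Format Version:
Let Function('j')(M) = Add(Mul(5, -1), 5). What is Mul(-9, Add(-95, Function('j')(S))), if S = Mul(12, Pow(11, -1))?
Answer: 855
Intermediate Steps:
S = Rational(12, 11) (S = Mul(12, Rational(1, 11)) = Rational(12, 11) ≈ 1.0909)
Function('j')(M) = 0 (Function('j')(M) = Add(-5, 5) = 0)
Mul(-9, Add(-95, Function('j')(S))) = Mul(-9, Add(-95, 0)) = Mul(-9, -95) = 855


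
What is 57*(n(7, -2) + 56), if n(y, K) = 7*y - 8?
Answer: 5529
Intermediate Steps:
n(y, K) = -8 + 7*y
57*(n(7, -2) + 56) = 57*((-8 + 7*7) + 56) = 57*((-8 + 49) + 56) = 57*(41 + 56) = 57*97 = 5529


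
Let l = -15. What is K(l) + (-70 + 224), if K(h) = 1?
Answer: 155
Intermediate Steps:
K(l) + (-70 + 224) = 1 + (-70 + 224) = 1 + 154 = 155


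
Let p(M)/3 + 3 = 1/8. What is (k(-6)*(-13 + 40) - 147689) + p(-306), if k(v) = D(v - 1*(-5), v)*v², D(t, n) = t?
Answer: -1189357/8 ≈ -1.4867e+5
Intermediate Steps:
k(v) = v²*(5 + v) (k(v) = (v - 1*(-5))*v² = (v + 5)*v² = (5 + v)*v² = v²*(5 + v))
p(M) = -69/8 (p(M) = -9 + 3/8 = -69/8)
(k(-6)*(-13 + 40) - 147689) + p(-306) = (((-6)²*(5 - 6))*(-13 + 40) - 147689) - 69/8 = ((36*(-1))*27 - 147689) - 69/8 = (-36*27 - 147689) - 69/8 = (-972 - 147689) - 69/8 = -148661 - 69/8 = -1189357/8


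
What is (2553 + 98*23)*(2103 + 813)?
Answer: 14017212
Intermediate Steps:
(2553 + 98*23)*(2103 + 813) = (2553 + 2254)*2916 = 4807*2916 = 14017212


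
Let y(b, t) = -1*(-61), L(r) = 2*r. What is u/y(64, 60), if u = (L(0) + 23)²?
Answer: 529/61 ≈ 8.6721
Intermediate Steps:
y(b, t) = 61
u = 529 (u = (2*0 + 23)² = (0 + 23)² = 23² = 529)
u/y(64, 60) = 529/61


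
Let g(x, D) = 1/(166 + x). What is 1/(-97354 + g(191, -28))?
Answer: -357/34755377 ≈ -1.0272e-5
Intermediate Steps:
1/(-97354 + g(191, -28)) = 1/(-97354 + 1/(166 + 191)) = 1/(-97354 + 1/357) = 1/(-34755377/357) = -357/34755377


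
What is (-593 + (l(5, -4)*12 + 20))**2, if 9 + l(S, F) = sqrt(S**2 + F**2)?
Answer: 469665 - 16344*sqrt(41) ≈ 3.6501e+5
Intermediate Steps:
l(S, F) = -9 + sqrt(F**2 + S**2) (l(S, F) = -9 + sqrt(S**2 + F**2) = -9 + sqrt(F**2 + S**2))
(-593 + (l(5, -4)*12 + 20))**2 = (-593 + ((-9 + sqrt((-4)**2 + 5**2))*12 + 20))**2 = (-593 + ((-9 + sqrt(16 + 25))*12 + 20))**2 = (-593 + ((-9 + sqrt(41))*12 + 20))**2 = (-593 + ((-108 + 12*sqrt(41)) + 20))**2 = (-593 + (-88 + 12*sqrt(41)))**2 = (-681 + 12*sqrt(41))**2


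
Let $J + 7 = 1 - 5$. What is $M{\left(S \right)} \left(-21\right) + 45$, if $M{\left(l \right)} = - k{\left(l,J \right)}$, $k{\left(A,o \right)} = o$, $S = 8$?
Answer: $-186$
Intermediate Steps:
$J = -11$ ($J = -7 + \left(1 - 5\right) = -7 - 4 = -11$)
$M{\left(l \right)} = 11$ ($M{\left(l \right)} = \left(-1\right) \left(-11\right) = 11$)
$M{\left(S \right)} \left(-21\right) + 45 = 11 \left(-21\right) + 45 = -231 + 45 = -186$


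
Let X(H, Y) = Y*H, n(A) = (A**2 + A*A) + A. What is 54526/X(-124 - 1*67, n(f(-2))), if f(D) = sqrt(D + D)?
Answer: 109052/3247 + 27263*I/3247 ≈ 33.585 + 8.3964*I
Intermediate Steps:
f(D) = sqrt(2)*sqrt(D) (f(D) = sqrt(2*D) = sqrt(2)*sqrt(D))
n(A) = A + 2*A**2 (n(A) = (A**2 + A**2) + A = 2*A**2 + A = A + 2*A**2)
X(H, Y) = H*Y
54526/X(-124 - 1*67, n(f(-2))) = 54526/(((-124 - 1*67)*((sqrt(2)*sqrt(-2))*(1 + 2*(sqrt(2)*sqrt(-2)))))) = 54526/(((-124 - 67)*((sqrt(2)*(I*sqrt(2)))*(1 + 2*(sqrt(2)*(I*sqrt(2))))))) = 54526/((-191*2*I*(1 + 2*(2*I)))) = 54526/((-191*2*I*(1 + 4*I))) = 54526/((-382*I*(1 + 4*I))) = 54526*(I*(1 - 4*I)/6494) = 27263*I*(1 - 4*I)/3247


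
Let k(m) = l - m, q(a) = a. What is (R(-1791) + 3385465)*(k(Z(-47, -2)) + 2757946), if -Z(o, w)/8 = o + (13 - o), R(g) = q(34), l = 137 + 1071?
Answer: 9341465199742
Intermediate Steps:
l = 1208
R(g) = 34
Z(o, w) = -104 (Z(o, w) = -8*(o + (13 - o)) = -8*13 = -104)
k(m) = 1208 - m
(R(-1791) + 3385465)*(k(Z(-47, -2)) + 2757946) = (34 + 3385465)*((1208 - 1*(-104)) + 2757946) = 3385499*((1208 + 104) + 2757946) = 3385499*(1312 + 2757946) = 3385499*2759258 = 9341465199742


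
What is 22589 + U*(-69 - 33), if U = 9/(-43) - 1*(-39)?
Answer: 801191/43 ≈ 18632.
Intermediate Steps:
U = 1668/43 (U = 9*(-1/43) + 39 = -9/43 + 39 = 1668/43 ≈ 38.791)
22589 + U*(-69 - 33) = 22589 + 1668*(-69 - 33)/43 = 22589 + (1668/43)*(-102) = 22589 - 170136/43 = 801191/43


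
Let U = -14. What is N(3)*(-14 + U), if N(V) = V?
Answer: -84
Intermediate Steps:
N(3)*(-14 + U) = 3*(-14 - 14) = 3*(-28) = -84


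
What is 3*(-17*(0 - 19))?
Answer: 969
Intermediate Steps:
3*(-17*(0 - 19)) = 3*(-17*(-19)) = 3*323 = 969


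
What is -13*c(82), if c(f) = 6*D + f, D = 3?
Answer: -1300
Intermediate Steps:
c(f) = 18 + f (c(f) = 6*3 + f = 18 + f)
-13*c(82) = -13*(18 + 82) = -13*100 = -1300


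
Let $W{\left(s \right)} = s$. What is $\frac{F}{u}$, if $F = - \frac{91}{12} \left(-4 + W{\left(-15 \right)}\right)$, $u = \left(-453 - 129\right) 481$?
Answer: $- \frac{133}{258408} \approx -0.00051469$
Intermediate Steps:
$u = -279942$ ($u = \left(-582\right) 481 = -279942$)
$F = \frac{1729}{12}$ ($F = - \frac{91}{12} \left(-4 - 15\right) = \left(-91\right) \frac{1}{12} \left(-19\right) = \left(- \frac{91}{12}\right) \left(-19\right) = \frac{1729}{12} \approx 144.08$)
$\frac{F}{u} = \frac{1729}{12 \left(-279942\right)} = \frac{1729}{12} \left(- \frac{1}{279942}\right) = - \frac{133}{258408}$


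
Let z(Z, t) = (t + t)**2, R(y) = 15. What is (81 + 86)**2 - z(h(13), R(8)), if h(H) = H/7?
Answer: 26989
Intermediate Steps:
h(H) = H/7 (h(H) = H*(1/7) = H/7)
z(Z, t) = 4*t**2 (z(Z, t) = (2*t)**2 = 4*t**2)
(81 + 86)**2 - z(h(13), R(8)) = (81 + 86)**2 - 4*15**2 = 167**2 - 4*225 = 27889 - 1*900 = 27889 - 900 = 26989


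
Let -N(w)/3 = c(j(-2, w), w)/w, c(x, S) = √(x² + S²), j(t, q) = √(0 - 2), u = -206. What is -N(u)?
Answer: -21*√866/206 ≈ -2.9999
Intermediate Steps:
j(t, q) = I*√2 (j(t, q) = √(-2) = I*√2)
c(x, S) = √(S² + x²)
N(w) = -3*√(-2 + w²)/w (N(w) = -3*√(w² + (I*√2)²)/w = -3*√(w² - 2)/w = -3*√(-2 + w²)/w)
-N(u) = -(-3)*√(-2 + (-206)²)/(-206) = -(-3)*(-1)*√(-2 + 42436)/206 = -(-3)*(-1)*√42434/206 = -(-3)*(-1)*7*√866/206 = -21*√866/206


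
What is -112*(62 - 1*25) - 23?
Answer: -4167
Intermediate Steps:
-112*(62 - 1*25) - 23 = -112*(62 - 25) - 23 = -112*37 - 23 = -4144 - 23 = -4167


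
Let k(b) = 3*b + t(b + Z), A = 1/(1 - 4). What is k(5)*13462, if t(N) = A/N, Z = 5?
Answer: 3022219/15 ≈ 2.0148e+5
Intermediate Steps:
A = -⅓ (A = 1/(-3) = -⅓ ≈ -0.33333)
t(N) = -1/(3*N)
k(b) = 3*b - 1/(3*(5 + b)) (k(b) = 3*b - 1/(3*(b + 5)) = 3*b - 1/(3*(5 + b)))
k(5)*13462 = ((-1 + 9*5*(5 + 5))/(3*(5 + 5)))*13462 = ((⅓)*(-1 + 9*5*10)/10)*13462 = ((⅓)*(⅒)*(-1 + 450))*13462 = ((⅓)*(⅒)*449)*13462 = (449/30)*13462 = 3022219/15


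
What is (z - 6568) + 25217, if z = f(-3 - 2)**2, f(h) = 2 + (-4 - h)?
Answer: 18658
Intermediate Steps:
f(h) = -2 - h
z = 9 (z = (-2 - (-3 - 2))**2 = (-2 - 1*(-5))**2 = (-2 + 5)**2 = 3**2 = 9)
(z - 6568) + 25217 = (9 - 6568) + 25217 = -6559 + 25217 = 18658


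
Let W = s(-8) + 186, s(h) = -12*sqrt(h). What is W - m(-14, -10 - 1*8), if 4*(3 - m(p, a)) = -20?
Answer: 178 - 24*I*sqrt(2) ≈ 178.0 - 33.941*I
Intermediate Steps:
m(p, a) = 8 (m(p, a) = 3 - 1/4*(-20) = 3 + 5 = 8)
W = 186 - 24*I*sqrt(2) (W = -24*I*sqrt(2) + 186 = 186 - 24*I*sqrt(2) ≈ 186.0 - 33.941*I)
W - m(-14, -10 - 1*8) = (186 - 24*I*sqrt(2)) - 1*8 = (186 - 24*I*sqrt(2)) - 8 = 178 - 24*I*sqrt(2)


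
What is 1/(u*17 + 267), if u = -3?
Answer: 1/216 ≈ 0.0046296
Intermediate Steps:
1/(u*17 + 267) = 1/(-3*17 + 267) = 1/(-51 + 267) = 1/216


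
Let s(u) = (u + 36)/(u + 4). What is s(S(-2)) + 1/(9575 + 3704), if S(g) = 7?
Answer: 571008/146069 ≈ 3.9092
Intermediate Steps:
s(u) = (36 + u)/(4 + u)
s(S(-2)) + 1/(9575 + 3704) = (36 + 7)/(4 + 7) + 1/(9575 + 3704) = 43/11 + 1/13279 = 571008/146069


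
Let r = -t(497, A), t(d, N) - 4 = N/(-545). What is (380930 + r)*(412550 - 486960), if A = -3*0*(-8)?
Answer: -28344703660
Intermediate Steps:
A = 0 (A = 0*(-8) = 0)
t(d, N) = 4 - N/545 (t(d, N) = 4 + N/(-545) = 4 + N*(-1/545) = 4 - N/545)
r = -4 (r = -(4 - 1/545*0) = -(4 + 0) = -1*4 = -4)
(380930 + r)*(412550 - 486960) = (380930 - 4)*(412550 - 486960) = 380926*(-74410) = -28344703660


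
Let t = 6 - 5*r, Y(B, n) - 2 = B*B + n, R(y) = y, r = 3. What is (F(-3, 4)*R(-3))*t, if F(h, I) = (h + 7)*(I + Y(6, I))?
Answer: 4968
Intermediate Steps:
Y(B, n) = 2 + n + B**2 (Y(B, n) = 2 + (B*B + n) = 2 + (B**2 + n) = 2 + (n + B**2) = 2 + n + B**2)
t = -9 (t = 6 - 5*3 = 6 - 15 = -9)
F(h, I) = (7 + h)*(38 + 2*I) (F(h, I) = (h + 7)*(I + (2 + I + 6**2)) = (7 + h)*(I + (2 + I + 36)) = (7 + h)*(I + (38 + I)) = (7 + h)*(38 + 2*I))
(F(-3, 4)*R(-3))*t = ((266 + 14*4 + 4*(-3) - 3*(38 + 4))*(-3))*(-9) = ((266 + 56 - 12 - 3*42)*(-3))*(-9) = ((266 + 56 - 12 - 126)*(-3))*(-9) = (184*(-3))*(-9) = -552*(-9) = 4968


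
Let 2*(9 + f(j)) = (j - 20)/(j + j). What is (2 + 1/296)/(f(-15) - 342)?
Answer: -1779/311170 ≈ -0.0057171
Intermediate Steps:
f(j) = -9 + (-20 + j)/(4*j) (f(j) = -9 + ((j - 20)/(j + j))/2 = -9 + ((-20 + j)/((2*j)))/2 = -9 + ((-20 + j)*(1/(2*j)))/2 = -9 + ((-20 + j)/(2*j))/2 = -9 + (-20 + j)/(4*j))
(2 + 1/296)/(f(-15) - 342) = (2 + 1/296)/((-35/4 - 5/(-15)) - 342) = (2 + 1/296)/((-35/4 - 5*(-1/15)) - 342) = 593/(296*((-35/4 + 1/3) - 342)) = 593/(296*(-101/12 - 342)) = 593/(296*(-4205/12)) = (593/296)*(-12/4205) = -1779/311170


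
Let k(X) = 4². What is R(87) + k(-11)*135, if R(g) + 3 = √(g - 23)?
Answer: 2165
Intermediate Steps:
R(g) = -3 + √(-23 + g) (R(g) = -3 + √(g - 23) = -3 + √(-23 + g))
k(X) = 16
R(87) + k(-11)*135 = (-3 + √(-23 + 87)) + 16*135 = (-3 + √64) + 2160 = (-3 + 8) + 2160 = 5 + 2160 = 2165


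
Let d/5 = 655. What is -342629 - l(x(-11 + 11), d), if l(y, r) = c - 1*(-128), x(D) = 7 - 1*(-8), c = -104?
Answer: -342653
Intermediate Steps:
d = 3275 (d = 5*655 = 3275)
x(D) = 15 (x(D) = 7 + 8 = 15)
l(y, r) = 24 (l(y, r) = -104 - 1*(-128) = -104 + 128 = 24)
-342629 - l(x(-11 + 11), d) = -342629 - 1*24 = -342629 - 24 = -342653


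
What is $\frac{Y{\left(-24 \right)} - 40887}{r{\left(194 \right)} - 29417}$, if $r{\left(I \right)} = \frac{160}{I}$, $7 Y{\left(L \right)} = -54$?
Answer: $\frac{3085279}{2219287} \approx 1.3902$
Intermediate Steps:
$Y{\left(L \right)} = - \frac{54}{7}$ ($Y{\left(L \right)} = \frac{1}{7} \left(-54\right) = - \frac{54}{7}$)
$\frac{Y{\left(-24 \right)} - 40887}{r{\left(194 \right)} - 29417} = \frac{- \frac{54}{7} - 40887}{\frac{160}{194} - 29417} = - \frac{286263}{7 \left(160 \cdot \frac{1}{194} - 29417\right)} = - \frac{286263}{7 \left(\frac{80}{97} - 29417\right)} = - \frac{286263}{7 \left(- \frac{2853369}{97}\right)} = \left(- \frac{286263}{7}\right) \left(- \frac{97}{2853369}\right) = \frac{3085279}{2219287}$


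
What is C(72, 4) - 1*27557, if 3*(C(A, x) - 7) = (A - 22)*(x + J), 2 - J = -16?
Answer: -81550/3 ≈ -27183.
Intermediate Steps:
J = 18 (J = 2 - 1*(-16) = 2 + 16 = 18)
C(A, x) = 7 + (-22 + A)*(18 + x)/3 (C(A, x) = 7 + ((A - 22)*(x + 18))/3 = 7 + ((-22 + A)*(18 + x))/3 = 7 + (-22 + A)*(18 + x)/3)
C(72, 4) - 1*27557 = (-125 + 6*72 - 22/3*4 + (1/3)*72*4) - 1*27557 = (-125 + 432 - 88/3 + 96) - 27557 = 1121/3 - 27557 = -81550/3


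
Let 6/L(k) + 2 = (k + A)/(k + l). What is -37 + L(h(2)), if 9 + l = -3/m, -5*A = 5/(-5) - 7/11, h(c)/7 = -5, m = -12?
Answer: -81294/1937 ≈ -41.969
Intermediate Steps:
h(c) = -35 (h(c) = 7*(-5) = -35)
A = 18/55 (A = -(5/(-5) - 7/11)/5 = -(5*(-1/5) - 7*1/11)/5 = -(-1 - 7/11)/5 = -1/5*(-18/11) = 18/55 ≈ 0.32727)
l = -35/4 (l = -9 - 3/(-12) = -9 - 3*(-1/12) = -9 + 1/4 = -35/4 ≈ -8.7500)
L(k) = 6/(-2 + (18/55 + k)/(-35/4 + k)) (L(k) = 6/(-2 + (k + 18/55)/(k - 35/4)) = 6/(-2 + (18/55 + k)/(-35/4 + k)))
-37 + L(h(2)) = -37 + 165*(-35 + 4*(-35))/(1961 - 110*(-35)) = -37 + 165*(-35 - 140)/(1961 + 3850) = -37 + 165*(-175)/5811 = -37 + 165*(1/5811)*(-175) = -37 - 9625/1937 = -81294/1937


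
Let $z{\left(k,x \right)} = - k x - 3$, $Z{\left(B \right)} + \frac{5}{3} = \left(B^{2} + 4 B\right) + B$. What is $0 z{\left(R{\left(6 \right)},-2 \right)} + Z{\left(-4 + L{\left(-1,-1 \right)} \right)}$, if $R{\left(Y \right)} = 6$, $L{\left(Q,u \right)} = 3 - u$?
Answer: $- \frac{5}{3} \approx -1.6667$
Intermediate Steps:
$Z{\left(B \right)} = - \frac{5}{3} + B^{2} + 5 B$ ($Z{\left(B \right)} = - \frac{5}{3} + \left(\left(B^{2} + 4 B\right) + B\right) = - \frac{5}{3} + \left(B^{2} + 5 B\right) = - \frac{5}{3} + B^{2} + 5 B$)
$z{\left(k,x \right)} = -3 - k x$ ($z{\left(k,x \right)} = - k x - 3 = -3 - k x$)
$0 z{\left(R{\left(6 \right)},-2 \right)} + Z{\left(-4 + L{\left(-1,-1 \right)} \right)} = 0 \left(-3 - 6 \left(-2\right)\right) + \left(- \frac{5}{3} + \left(-4 + \left(3 - -1\right)\right)^{2} + 5 \left(-4 + \left(3 - -1\right)\right)\right) = 0 \left(-3 + 12\right) + \left(- \frac{5}{3} + \left(-4 + \left(3 + 1\right)\right)^{2} + 5 \left(-4 + \left(3 + 1\right)\right)\right) = 0 \cdot 9 + \left(- \frac{5}{3} + \left(-4 + 4\right)^{2} + 5 \left(-4 + 4\right)\right) = 0 + \left(- \frac{5}{3} + 0^{2} + 5 \cdot 0\right) = 0 + \left(- \frac{5}{3} + 0 + 0\right) = 0 - \frac{5}{3} = - \frac{5}{3}$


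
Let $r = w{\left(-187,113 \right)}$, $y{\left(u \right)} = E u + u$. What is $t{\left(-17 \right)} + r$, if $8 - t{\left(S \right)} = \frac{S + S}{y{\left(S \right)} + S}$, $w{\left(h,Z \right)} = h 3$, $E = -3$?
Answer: $-551$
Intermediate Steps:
$w{\left(h,Z \right)} = 3 h$
$y{\left(u \right)} = - 2 u$ ($y{\left(u \right)} = - 3 u + u = - 2 u$)
$r = -561$ ($r = 3 \left(-187\right) = -561$)
$t{\left(S \right)} = 10$ ($t{\left(S \right)} = 8 - \frac{S + S}{- 2 S + S} = 8 - \frac{2 S}{\left(-1\right) S} = 8 - 2 S \left(- \frac{1}{S}\right) = 8 - -2 = 8 + 2 = 10$)
$t{\left(-17 \right)} + r = 10 - 561 = -551$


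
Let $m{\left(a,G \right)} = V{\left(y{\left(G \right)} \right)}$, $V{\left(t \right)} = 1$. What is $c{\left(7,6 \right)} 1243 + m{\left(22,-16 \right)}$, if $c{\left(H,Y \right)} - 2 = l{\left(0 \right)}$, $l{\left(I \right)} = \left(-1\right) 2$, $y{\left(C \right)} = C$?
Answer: $1$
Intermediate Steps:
$l{\left(I \right)} = -2$
$m{\left(a,G \right)} = 1$
$c{\left(H,Y \right)} = 0$ ($c{\left(H,Y \right)} = 2 - 2 = 0$)
$c{\left(7,6 \right)} 1243 + m{\left(22,-16 \right)} = 0 \cdot 1243 + 1 = 0 + 1 = 1$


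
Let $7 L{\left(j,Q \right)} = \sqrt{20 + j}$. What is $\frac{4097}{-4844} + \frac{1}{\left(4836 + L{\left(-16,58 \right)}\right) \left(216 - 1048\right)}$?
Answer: $- \frac{28849574781}{34109665408} \approx -0.84579$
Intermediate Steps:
$L{\left(j,Q \right)} = \frac{\sqrt{20 + j}}{7}$
$\frac{4097}{-4844} + \frac{1}{\left(4836 + L{\left(-16,58 \right)}\right) \left(216 - 1048\right)} = \frac{4097}{-4844} + \frac{1}{\left(4836 + \frac{\sqrt{20 - 16}}{7}\right) \left(216 - 1048\right)} = 4097 \left(- \frac{1}{4844}\right) + \frac{1}{\left(4836 + \frac{\sqrt{4}}{7}\right) \left(216 - 1048\right)} = - \frac{4097}{4844} + \frac{1}{\left(4836 + \frac{1}{7} \cdot 2\right) \left(-832\right)} = - \frac{4097}{4844} + \frac{1}{4836 + \frac{2}{7}} \left(- \frac{1}{832}\right) = - \frac{4097}{4844} + \frac{1}{\frac{33854}{7}} \left(- \frac{1}{832}\right) = - \frac{4097}{4844} + \frac{7}{33854} \left(- \frac{1}{832}\right) = - \frac{4097}{4844} - \frac{7}{28166528} = - \frac{28849574781}{34109665408}$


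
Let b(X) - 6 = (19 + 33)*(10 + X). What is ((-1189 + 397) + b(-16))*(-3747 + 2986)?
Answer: 835578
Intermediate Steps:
b(X) = 526 + 52*X (b(X) = 6 + (19 + 33)*(10 + X) = 6 + 52*(10 + X) = 6 + (520 + 52*X) = 526 + 52*X)
((-1189 + 397) + b(-16))*(-3747 + 2986) = ((-1189 + 397) + (526 + 52*(-16)))*(-3747 + 2986) = (-792 + (526 - 832))*(-761) = (-792 - 306)*(-761) = -1098*(-761) = 835578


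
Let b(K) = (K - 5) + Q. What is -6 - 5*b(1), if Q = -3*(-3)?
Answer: -31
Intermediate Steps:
Q = 9
b(K) = 4 + K (b(K) = (K - 5) + 9 = (-5 + K) + 9 = 4 + K)
-6 - 5*b(1) = -6 - 5*(4 + 1) = -6 - 5*5 = -6 - 25 = -31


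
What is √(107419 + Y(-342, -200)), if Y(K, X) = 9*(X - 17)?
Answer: √105466 ≈ 324.76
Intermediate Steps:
Y(K, X) = -153 + 9*X (Y(K, X) = 9*(-17 + X) = -153 + 9*X)
√(107419 + Y(-342, -200)) = √(107419 + (-153 + 9*(-200))) = √(107419 + (-153 - 1800)) = √(107419 - 1953) = √105466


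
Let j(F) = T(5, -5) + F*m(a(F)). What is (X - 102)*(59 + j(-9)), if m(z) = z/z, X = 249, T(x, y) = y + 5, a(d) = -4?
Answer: 7350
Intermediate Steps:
T(x, y) = 5 + y
m(z) = 1
j(F) = F (j(F) = (5 - 5) + F*1 = 0 + F = F)
(X - 102)*(59 + j(-9)) = (249 - 102)*(59 - 9) = 147*50 = 7350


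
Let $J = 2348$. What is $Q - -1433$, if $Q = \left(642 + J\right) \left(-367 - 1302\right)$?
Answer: $-4988877$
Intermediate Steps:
$Q = -4990310$ ($Q = \left(642 + 2348\right) \left(-367 - 1302\right) = 2990 \left(-1669\right) = -4990310$)
$Q - -1433 = -4990310 - -1433 = -4990310 + 1433 = -4988877$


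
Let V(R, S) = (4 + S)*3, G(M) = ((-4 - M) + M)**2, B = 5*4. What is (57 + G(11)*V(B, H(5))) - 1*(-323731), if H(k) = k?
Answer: 324220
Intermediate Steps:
B = 20
G(M) = 16 (G(M) = (-4)**2 = 16)
V(R, S) = 12 + 3*S
(57 + G(11)*V(B, H(5))) - 1*(-323731) = (57 + 16*(12 + 3*5)) - 1*(-323731) = (57 + 16*(12 + 15)) + 323731 = (57 + 16*27) + 323731 = (57 + 432) + 323731 = 489 + 323731 = 324220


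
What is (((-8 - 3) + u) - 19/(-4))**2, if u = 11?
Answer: 361/16 ≈ 22.563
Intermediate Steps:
(((-8 - 3) + u) - 19/(-4))**2 = (((-8 - 3) + 11) - 19/(-4))**2 = ((-11 + 11) - 19*(-1/4))**2 = (0 + 19/4)**2 = (19/4)**2 = 361/16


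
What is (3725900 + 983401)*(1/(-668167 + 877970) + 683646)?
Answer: 675459665734454439/209803 ≈ 3.2195e+12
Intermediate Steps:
(3725900 + 983401)*(1/(-668167 + 877970) + 683646) = 4709301*(1/209803 + 683646) = 4709301*(143430981739/209803) = 675459665734454439/209803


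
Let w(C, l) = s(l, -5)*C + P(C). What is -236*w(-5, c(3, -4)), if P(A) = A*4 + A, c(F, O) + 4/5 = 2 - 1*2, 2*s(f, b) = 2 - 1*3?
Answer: 5310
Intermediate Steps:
s(f, b) = -½ (s(f, b) = (2 - 1*3)/2 = (2 - 3)/2 = (½)*(-1) = -½)
c(F, O) = -⅘ (c(F, O) = -⅘ + (2 - 1*2) = -⅘ + (2 - 2) = -⅘ + 0 = -⅘)
P(A) = 5*A (P(A) = 4*A + A = 5*A)
w(C, l) = 9*C/2 (w(C, l) = -C/2 + 5*C = 9*C/2)
-236*w(-5, c(3, -4)) = -1062*(-5) = -236*(-45/2) = 5310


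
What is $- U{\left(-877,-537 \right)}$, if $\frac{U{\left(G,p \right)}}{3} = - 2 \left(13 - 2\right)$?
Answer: $66$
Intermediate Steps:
$U{\left(G,p \right)} = -66$ ($U{\left(G,p \right)} = 3 \left(- 2 \left(13 - 2\right)\right) = 3 \left(\left(-2\right) 11\right) = 3 \left(-22\right) = -66$)
$- U{\left(-877,-537 \right)} = \left(-1\right) \left(-66\right) = 66$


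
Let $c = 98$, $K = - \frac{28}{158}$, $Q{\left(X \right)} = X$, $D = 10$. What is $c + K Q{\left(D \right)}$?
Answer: $\frac{7602}{79} \approx 96.228$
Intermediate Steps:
$K = - \frac{14}{79}$ ($K = \left(-28\right) \frac{1}{158} = - \frac{14}{79} \approx -0.17722$)
$c + K Q{\left(D \right)} = 98 - \frac{140}{79} = \frac{7602}{79}$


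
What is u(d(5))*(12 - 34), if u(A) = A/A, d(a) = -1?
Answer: -22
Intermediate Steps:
u(A) = 1
u(d(5))*(12 - 34) = 1*(12 - 34) = 1*(-22) = -22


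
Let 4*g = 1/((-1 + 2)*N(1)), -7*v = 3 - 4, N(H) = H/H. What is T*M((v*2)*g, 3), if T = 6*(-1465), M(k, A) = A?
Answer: -26370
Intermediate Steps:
N(H) = 1
v = 1/7 (v = -(3 - 4)/7 = -1/7*(-1) = 1/7 ≈ 0.14286)
g = 1/4 (g = (1/((-1 + 2)*1))/4 = (1/1)/4 = (1*1)/4 = (1/4)*1 = 1/4 ≈ 0.25000)
T = -8790
T*M((v*2)*g, 3) = -8790*3 = -26370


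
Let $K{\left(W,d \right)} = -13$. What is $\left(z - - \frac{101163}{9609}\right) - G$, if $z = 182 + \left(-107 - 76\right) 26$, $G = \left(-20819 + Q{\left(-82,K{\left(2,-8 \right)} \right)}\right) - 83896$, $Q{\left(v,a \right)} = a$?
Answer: $\frac{320820577}{3203} \approx 1.0016 \cdot 10^{5}$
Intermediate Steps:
$G = -104728$ ($G = \left(-20819 - 13\right) - 83896 = -20832 - 83896 = -104728$)
$z = -4576$ ($z = 182 + \left(-107 - 76\right) 26 = 182 - 4758 = -4576$)
$\left(z - - \frac{101163}{9609}\right) - G = \left(-4576 - - \frac{101163}{9609}\right) - -104728 = \left(-4576 - \left(-101163\right) \frac{1}{9609}\right) + 104728 = \left(-4576 - - \frac{33721}{3203}\right) + 104728 = \left(-4576 + \frac{33721}{3203}\right) + 104728 = - \frac{14623207}{3203} + 104728 = \frac{320820577}{3203}$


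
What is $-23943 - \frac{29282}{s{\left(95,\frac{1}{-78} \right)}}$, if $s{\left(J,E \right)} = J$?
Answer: $- \frac{2303867}{95} \approx -24251.0$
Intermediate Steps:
$-23943 - \frac{29282}{s{\left(95,\frac{1}{-78} \right)}} = -23943 - \frac{29282}{95} = - \frac{2303867}{95}$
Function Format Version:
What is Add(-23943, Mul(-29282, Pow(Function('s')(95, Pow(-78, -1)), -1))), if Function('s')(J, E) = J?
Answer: Rational(-2303867, 95) ≈ -24251.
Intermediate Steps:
Add(-23943, Mul(-29282, Pow(Function('s')(95, Pow(-78, -1)), -1))) = Add(-23943, Mul(-29282, Pow(95, -1))) = Add(-23943, Mul(-29282, Rational(1, 95))) = Add(-23943, Rational(-29282, 95)) = Rational(-2303867, 95)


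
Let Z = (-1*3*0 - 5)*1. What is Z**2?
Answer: 25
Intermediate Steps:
Z = -5 (Z = (-3*0 - 5)*1 = (0 - 5)*1 = -5*1 = -5)
Z**2 = (-5)**2 = 25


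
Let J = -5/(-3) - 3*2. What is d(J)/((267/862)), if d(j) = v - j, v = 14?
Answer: 47410/801 ≈ 59.189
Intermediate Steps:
J = -13/3 (J = -5*(-⅓) - 6 = 5/3 - 6 = -13/3 ≈ -4.3333)
d(j) = 14 - j
d(J)/((267/862)) = (14 - 1*(-13/3))/((267/862)) = (14 + 13/3)/((267*(1/862))) = 55/(3*(267/862)) = (55/3)*(862/267) = 47410/801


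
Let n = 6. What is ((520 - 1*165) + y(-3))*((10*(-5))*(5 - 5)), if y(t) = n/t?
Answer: 0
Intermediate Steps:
y(t) = 6/t
((520 - 1*165) + y(-3))*((10*(-5))*(5 - 5)) = ((520 - 1*165) + 6/(-3))*((10*(-5))*(5 - 5)) = ((520 - 165) + 6*(-⅓))*(-50*0) = (355 - 2)*0 = 353*0 = 0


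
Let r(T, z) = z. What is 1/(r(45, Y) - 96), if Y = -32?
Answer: -1/128 ≈ -0.0078125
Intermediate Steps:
1/(r(45, Y) - 96) = 1/(-32 - 96) = 1/(-128) = -1/128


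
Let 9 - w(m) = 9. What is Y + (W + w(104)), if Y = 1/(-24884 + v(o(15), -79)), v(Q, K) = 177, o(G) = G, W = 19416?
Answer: 479711111/24707 ≈ 19416.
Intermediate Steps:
w(m) = 0 (w(m) = 9 - 1*9 = 9 - 9 = 0)
Y = -1/24707 (Y = 1/(-24884 + 177) = 1/(-24707) = -1/24707 ≈ -4.0474e-5)
Y + (W + w(104)) = -1/24707 + (19416 + 0) = -1/24707 + 19416 = 479711111/24707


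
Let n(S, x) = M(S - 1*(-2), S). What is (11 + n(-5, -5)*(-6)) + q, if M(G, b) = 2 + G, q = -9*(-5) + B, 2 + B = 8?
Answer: 68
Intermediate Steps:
B = 6 (B = -2 + 8 = 6)
q = 51 (q = -9*(-5) + 6 = 45 + 6 = 51)
n(S, x) = 4 + S (n(S, x) = 2 + (S - 1*(-2)) = 2 + (S + 2) = 2 + (2 + S) = 4 + S)
(11 + n(-5, -5)*(-6)) + q = (11 + (4 - 5)*(-6)) + 51 = (11 - 1*(-6)) + 51 = (11 + 6) + 51 = 17 + 51 = 68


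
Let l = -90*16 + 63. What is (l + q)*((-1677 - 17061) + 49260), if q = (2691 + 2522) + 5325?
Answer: 279612042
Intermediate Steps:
q = 10538 (q = 5213 + 5325 = 10538)
l = -1377 (l = -1440 + 63 = -1377)
(l + q)*((-1677 - 17061) + 49260) = (-1377 + 10538)*((-1677 - 17061) + 49260) = 9161*(-18738 + 49260) = 9161*30522 = 279612042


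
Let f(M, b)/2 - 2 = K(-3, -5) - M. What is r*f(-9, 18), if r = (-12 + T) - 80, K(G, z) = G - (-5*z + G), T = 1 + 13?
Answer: 2184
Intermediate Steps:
T = 14
K(G, z) = 5*z (K(G, z) = G - (G - 5*z) = G + (-G + 5*z) = 5*z)
f(M, b) = -46 - 2*M (f(M, b) = 4 + 2*(5*(-5) - M) = 4 + 2*(-25 - M) = 4 + (-50 - 2*M) = -46 - 2*M)
r = -78 (r = (-12 + 14) - 80 = 2 - 80 = -78)
r*f(-9, 18) = -78*(-46 - 2*(-9)) = -78*(-46 + 18) = -78*(-28) = 2184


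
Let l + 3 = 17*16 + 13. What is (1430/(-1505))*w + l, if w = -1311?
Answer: 459828/301 ≈ 1527.7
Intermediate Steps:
l = 282 (l = -3 + (17*16 + 13) = -3 + (272 + 13) = -3 + 285 = 282)
(1430/(-1505))*w + l = (1430/(-1505))*(-1311) + 282 = (1430*(-1/1505))*(-1311) + 282 = -286/301*(-1311) + 282 = 374946/301 + 282 = 459828/301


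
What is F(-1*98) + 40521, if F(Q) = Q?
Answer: 40423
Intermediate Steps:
F(-1*98) + 40521 = -1*98 + 40521 = -98 + 40521 = 40423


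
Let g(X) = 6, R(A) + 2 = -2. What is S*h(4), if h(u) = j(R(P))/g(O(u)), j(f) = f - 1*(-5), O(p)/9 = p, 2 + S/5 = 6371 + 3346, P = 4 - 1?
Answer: 48575/6 ≈ 8095.8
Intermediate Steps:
P = 3
R(A) = -4 (R(A) = -2 - 2 = -4)
S = 48575 (S = -10 + 5*(6371 + 3346) = -10 + 5*9717 = -10 + 48585 = 48575)
O(p) = 9*p
j(f) = 5 + f (j(f) = f + 5 = 5 + f)
h(u) = ⅙ (h(u) = (5 - 4)/6 = 1*(⅙) = ⅙)
S*h(4) = 48575*(⅙) = 48575/6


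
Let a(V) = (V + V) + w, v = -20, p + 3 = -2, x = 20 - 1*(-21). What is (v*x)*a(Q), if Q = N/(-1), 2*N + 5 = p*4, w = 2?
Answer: -22140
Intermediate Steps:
x = 41 (x = 20 + 21 = 41)
p = -5 (p = -3 - 2 = -5)
N = -25/2 (N = -5/2 + (-5*4)/2 = -5/2 + (½)*(-20) = -5/2 - 10 = -25/2 ≈ -12.500)
Q = 25/2 (Q = -25/2/(-1) = -25/2*(-1) = 25/2 ≈ 12.500)
a(V) = 2 + 2*V (a(V) = (V + V) + 2 = 2*V + 2 = 2 + 2*V)
(v*x)*a(Q) = (-20*41)*(2 + 2*(25/2)) = -820*(2 + 25) = -820*27 = -22140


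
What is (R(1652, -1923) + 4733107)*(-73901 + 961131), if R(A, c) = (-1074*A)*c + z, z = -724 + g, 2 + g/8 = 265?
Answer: 3031321898896930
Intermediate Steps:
g = 2104 (g = -16 + 8*265 = -16 + 2120 = 2104)
z = 1380 (z = -724 + 2104 = 1380)
R(A, c) = 1380 - 1074*A*c (R(A, c) = (-1074*A)*c + 1380 = -1074*A*c + 1380 = 1380 - 1074*A*c)
(R(1652, -1923) + 4733107)*(-73901 + 961131) = ((1380 - 1074*1652*(-1923)) + 4733107)*(-73901 + 961131) = ((1380 + 3411878904) + 4733107)*887230 = (3411880284 + 4733107)*887230 = 3416613391*887230 = 3031321898896930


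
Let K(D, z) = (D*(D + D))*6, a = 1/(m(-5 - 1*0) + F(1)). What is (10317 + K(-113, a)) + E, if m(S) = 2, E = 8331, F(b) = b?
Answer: 171876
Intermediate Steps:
a = ⅓ (a = 1/(2 + 1) = 1/3 = ⅓ ≈ 0.33333)
K(D, z) = 12*D² (K(D, z) = (D*(2*D))*6 = (2*D²)*6 = 12*D²)
(10317 + K(-113, a)) + E = (10317 + 12*(-113)²) + 8331 = (10317 + 12*12769) + 8331 = (10317 + 153228) + 8331 = 163545 + 8331 = 171876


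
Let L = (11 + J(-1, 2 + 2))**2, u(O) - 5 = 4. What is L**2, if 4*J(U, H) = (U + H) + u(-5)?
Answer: 38416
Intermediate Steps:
u(O) = 9 (u(O) = 5 + 4 = 9)
J(U, H) = 9/4 + H/4 + U/4 (J(U, H) = ((U + H) + 9)/4 = ((H + U) + 9)/4 = (9 + H + U)/4 = 9/4 + H/4 + U/4)
L = 196 (L = (11 + (9/4 + (2 + 2)/4 + (1/4)*(-1)))**2 = (11 + (9/4 + (1/4)*4 - 1/4))**2 = (11 + (9/4 + 1 - 1/4))**2 = (11 + 3)**2 = 14**2 = 196)
L**2 = 196**2 = 38416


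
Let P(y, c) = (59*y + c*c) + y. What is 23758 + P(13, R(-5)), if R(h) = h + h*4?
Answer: 25163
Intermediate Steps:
R(h) = 5*h (R(h) = h + 4*h = 5*h)
P(y, c) = c² + 60*y (P(y, c) = (59*y + c²) + y = (c² + 59*y) + y = c² + 60*y)
23758 + P(13, R(-5)) = 23758 + ((5*(-5))² + 60*13) = 23758 + ((-25)² + 780) = 23758 + (625 + 780) = 23758 + 1405 = 25163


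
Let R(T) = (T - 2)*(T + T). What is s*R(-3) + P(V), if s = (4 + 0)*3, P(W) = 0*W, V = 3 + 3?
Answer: 360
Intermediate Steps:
V = 6
P(W) = 0
s = 12 (s = 4*3 = 12)
R(T) = 2*T*(-2 + T) (R(T) = (-2 + T)*(2*T) = 2*T*(-2 + T))
s*R(-3) + P(V) = 12*(2*(-3)*(-2 - 3)) + 0 = 12*(2*(-3)*(-5)) + 0 = 12*30 + 0 = 360 + 0 = 360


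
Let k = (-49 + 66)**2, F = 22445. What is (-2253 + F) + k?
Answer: 20481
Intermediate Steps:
k = 289 (k = 17**2 = 289)
(-2253 + F) + k = (-2253 + 22445) + 289 = 20192 + 289 = 20481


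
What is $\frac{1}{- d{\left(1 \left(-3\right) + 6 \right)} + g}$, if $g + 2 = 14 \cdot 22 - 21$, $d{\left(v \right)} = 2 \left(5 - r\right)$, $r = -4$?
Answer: $\frac{1}{267} \approx 0.0037453$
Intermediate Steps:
$d{\left(v \right)} = 18$ ($d{\left(v \right)} = 2 \left(5 - -4\right) = 2 \left(5 + 4\right) = 2 \cdot 9 = 18$)
$g = 285$ ($g = -2 + \left(14 \cdot 22 - 21\right) = -2 + \left(308 - 21\right) = -2 + 287 = 285$)
$\frac{1}{- d{\left(1 \left(-3\right) + 6 \right)} + g} = \frac{1}{\left(-1\right) 18 + 285} = \frac{1}{-18 + 285} = \frac{1}{267}$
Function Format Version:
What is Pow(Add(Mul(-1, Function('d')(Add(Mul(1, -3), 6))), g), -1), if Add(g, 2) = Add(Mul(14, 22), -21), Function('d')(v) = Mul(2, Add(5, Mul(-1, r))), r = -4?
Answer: Rational(1, 267) ≈ 0.0037453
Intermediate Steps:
Function('d')(v) = 18 (Function('d')(v) = Mul(2, Add(5, Mul(-1, -4))) = Mul(2, Add(5, 4)) = Mul(2, 9) = 18)
g = 285 (g = Add(-2, Add(Mul(14, 22), -21)) = Add(-2, Add(308, -21)) = Add(-2, 287) = 285)
Pow(Add(Mul(-1, Function('d')(Add(Mul(1, -3), 6))), g), -1) = Pow(Add(Mul(-1, 18), 285), -1) = Pow(Add(-18, 285), -1) = Pow(267, -1) = Rational(1, 267)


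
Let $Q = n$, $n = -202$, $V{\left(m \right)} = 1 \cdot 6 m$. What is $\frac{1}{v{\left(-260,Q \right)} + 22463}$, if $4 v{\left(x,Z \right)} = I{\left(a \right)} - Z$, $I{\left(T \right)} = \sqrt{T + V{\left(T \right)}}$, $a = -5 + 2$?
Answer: $\frac{120072}{2703240979} - \frac{4 i \sqrt{21}}{8109722937} \approx 4.4418 \cdot 10^{-5} - 2.2603 \cdot 10^{-9} i$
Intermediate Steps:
$V{\left(m \right)} = 6 m$
$a = -3$
$Q = -202$
$I{\left(T \right)} = \sqrt{7} \sqrt{T}$ ($I{\left(T \right)} = \sqrt{T + 6 T} = \sqrt{7 T} = \sqrt{7} \sqrt{T}$)
$v{\left(x,Z \right)} = - \frac{Z}{4} + \frac{i \sqrt{21}}{4}$ ($v{\left(x,Z \right)} = \frac{\sqrt{7} \sqrt{-3} - Z}{4} = \frac{\sqrt{7} i \sqrt{3} - Z}{4} = \frac{i \sqrt{21} - Z}{4} = \frac{- Z + i \sqrt{21}}{4} = - \frac{Z}{4} + \frac{i \sqrt{21}}{4}$)
$\frac{1}{v{\left(-260,Q \right)} + 22463} = \frac{1}{\left(\left(- \frac{1}{4}\right) \left(-202\right) + \frac{i \sqrt{21}}{4}\right) + 22463} = \frac{1}{\left(\frac{101}{2} + \frac{i \sqrt{21}}{4}\right) + 22463} = \frac{1}{\frac{45027}{2} + \frac{i \sqrt{21}}{4}}$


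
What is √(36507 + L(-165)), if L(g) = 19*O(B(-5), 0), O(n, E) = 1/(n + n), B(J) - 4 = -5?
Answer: √145990/2 ≈ 191.04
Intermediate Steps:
B(J) = -1 (B(J) = 4 - 5 = -1)
O(n, E) = 1/(2*n)
L(g) = -19/2 (L(g) = 19*((½)/(-1)) = 19*((½)*(-1)) = 19*(-½) = -19/2)
√(36507 + L(-165)) = √(36507 - 19/2) = √(72995/2) = √145990/2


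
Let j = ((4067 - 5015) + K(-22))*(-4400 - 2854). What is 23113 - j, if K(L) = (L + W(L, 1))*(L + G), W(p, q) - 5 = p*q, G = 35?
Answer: -10531457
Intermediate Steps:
W(p, q) = 5 + p*q
K(L) = (5 + 2*L)*(35 + L) (K(L) = (L + (5 + L*1))*(L + 35) = (L + (5 + L))*(35 + L) = (5 + 2*L)*(35 + L))
j = 10554570 (j = ((4067 - 5015) + (175 + 2*(-22)**2 + 75*(-22)))*(-4400 - 2854) = (-948 + (175 + 2*484 - 1650))*(-7254) = (-948 + (175 + 968 - 1650))*(-7254) = (-948 - 507)*(-7254) = -1455*(-7254) = 10554570)
23113 - j = 23113 - 1*10554570 = 23113 - 10554570 = -10531457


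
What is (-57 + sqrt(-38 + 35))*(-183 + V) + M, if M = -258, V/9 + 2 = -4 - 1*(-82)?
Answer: -28815 + 501*I*sqrt(3) ≈ -28815.0 + 867.76*I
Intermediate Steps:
V = 684 (V = -18 + 9*(-4 - 1*(-82)) = -18 + 9*(-4 + 82) = -18 + 9*78 = -18 + 702 = 684)
(-57 + sqrt(-38 + 35))*(-183 + V) + M = (-57 + sqrt(-38 + 35))*(-183 + 684) - 258 = (-57 + sqrt(-3))*501 - 258 = (-57 + I*sqrt(3))*501 - 258 = (-28557 + 501*I*sqrt(3)) - 258 = -28815 + 501*I*sqrt(3)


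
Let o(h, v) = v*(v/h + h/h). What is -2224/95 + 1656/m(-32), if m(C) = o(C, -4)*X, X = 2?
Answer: -19704/95 ≈ -207.41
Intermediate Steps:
o(h, v) = v*(1 + v/h) (o(h, v) = v*(v/h + 1) = v*(1 + v/h))
m(C) = -8*(-4 + C)/C (m(C) = -4*(C - 4)/C*2 = -4*(-4 + C)/C*2 = -8*(-4 + C)/C)
-2224/95 + 1656/m(-32) = -2224/95 + 1656/(-8 + 32/(-32)) = -2224*1/95 + 1656/(-8 + 32*(-1/32)) = -2224/95 + 1656/(-8 - 1) = -2224/95 + 1656/(-9) = -2224/95 + 1656*(-⅑) = -2224/95 - 184 = -19704/95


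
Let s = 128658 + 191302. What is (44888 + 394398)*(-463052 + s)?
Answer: -62858312312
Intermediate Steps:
s = 319960
(44888 + 394398)*(-463052 + s) = (44888 + 394398)*(-463052 + 319960) = 439286*(-143092) = -62858312312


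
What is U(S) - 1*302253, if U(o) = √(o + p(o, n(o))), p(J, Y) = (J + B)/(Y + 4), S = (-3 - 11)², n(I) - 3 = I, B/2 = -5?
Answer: -302253 + √8114722/203 ≈ -3.0224e+5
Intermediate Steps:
B = -10 (B = 2*(-5) = -10)
n(I) = 3 + I
S = 196 (S = (-14)² = 196)
p(J, Y) = (-10 + J)/(4 + Y) (p(J, Y) = (J - 10)/(Y + 4) = (-10 + J)/(4 + Y))
U(o) = √(o + (-10 + o)/(7 + o)) (U(o) = √(o + (-10 + o)/(4 + (3 + o))) = √(o + (-10 + o)/(7 + o)))
U(S) - 1*302253 = √((-10 + 196 + 196*(7 + 196))/(7 + 196)) - 1*302253 = √((-10 + 196 + 196*203)/203) - 302253 = √((-10 + 196 + 39788)/203) - 302253 = √((1/203)*39974) - 302253 = √(39974/203) - 302253 = √8114722/203 - 302253 = -302253 + √8114722/203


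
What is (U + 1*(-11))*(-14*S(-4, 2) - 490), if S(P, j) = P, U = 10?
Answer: 434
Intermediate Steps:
(U + 1*(-11))*(-14*S(-4, 2) - 490) = (10 + 1*(-11))*(-14*(-4) - 490) = (10 - 11)*(56 - 490) = -1*(-434) = 434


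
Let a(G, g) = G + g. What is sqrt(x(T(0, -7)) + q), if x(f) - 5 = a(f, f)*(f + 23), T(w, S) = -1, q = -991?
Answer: I*sqrt(1030) ≈ 32.094*I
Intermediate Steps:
x(f) = 5 + 2*f*(23 + f) (x(f) = 5 + (f + f)*(f + 23) = 5 + (2*f)*(23 + f) = 5 + 2*f*(23 + f))
sqrt(x(T(0, -7)) + q) = sqrt((5 + 2*(-1)**2 + 46*(-1)) - 991) = sqrt((5 + 2*1 - 46) - 991) = sqrt((5 + 2 - 46) - 991) = sqrt(-39 - 991) = sqrt(-1030) = I*sqrt(1030)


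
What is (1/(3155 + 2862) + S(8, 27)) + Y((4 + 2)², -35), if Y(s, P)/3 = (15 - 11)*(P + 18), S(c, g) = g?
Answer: -1065008/6017 ≈ -177.00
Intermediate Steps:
Y(s, P) = 216 + 12*P (Y(s, P) = 3*((15 - 11)*(P + 18)) = 3*(4*(18 + P)) = 3*(72 + 4*P) = 216 + 12*P)
(1/(3155 + 2862) + S(8, 27)) + Y((4 + 2)², -35) = (1/(3155 + 2862) + 27) + (216 + 12*(-35)) = (1/6017 + 27) + (216 - 420) = (1/6017 + 27) - 204 = 162460/6017 - 204 = -1065008/6017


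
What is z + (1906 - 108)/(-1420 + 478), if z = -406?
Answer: -192125/471 ≈ -407.91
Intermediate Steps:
z + (1906 - 108)/(-1420 + 478) = -406 + (1906 - 108)/(-1420 + 478) = -406 + 1798/(-942) = -406 + 1798*(-1/942) = -406 - 899/471 = -192125/471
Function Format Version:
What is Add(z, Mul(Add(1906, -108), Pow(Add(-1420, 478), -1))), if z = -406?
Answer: Rational(-192125, 471) ≈ -407.91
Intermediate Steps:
Add(z, Mul(Add(1906, -108), Pow(Add(-1420, 478), -1))) = Add(-406, Mul(Add(1906, -108), Pow(Add(-1420, 478), -1))) = Add(-406, Mul(1798, Pow(-942, -1))) = Add(-406, Mul(1798, Rational(-1, 942))) = Add(-406, Rational(-899, 471)) = Rational(-192125, 471)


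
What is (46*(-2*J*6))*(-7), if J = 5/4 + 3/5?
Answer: 35742/5 ≈ 7148.4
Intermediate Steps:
J = 37/20 (J = 5*(¼) + 3*(⅕) = 5/4 + ⅗ = 37/20 ≈ 1.8500)
(46*(-2*J*6))*(-7) = (46*(-37*6/10))*(-7) = (46*(-2*111/10))*(-7) = (46*(-111/5))*(-7) = -5106/5*(-7) = 35742/5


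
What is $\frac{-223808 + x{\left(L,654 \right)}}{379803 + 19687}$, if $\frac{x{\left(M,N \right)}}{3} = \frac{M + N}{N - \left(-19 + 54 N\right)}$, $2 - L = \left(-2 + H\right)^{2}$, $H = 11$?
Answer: $- \frac{7753382269}{13839532070} \approx -0.56023$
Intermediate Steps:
$L = -79$ ($L = 2 - \left(-2 + 11\right)^{2} = 2 - 9^{2} = 2 - 81 = -79$)
$x{\left(M,N \right)} = \frac{3 \left(M + N\right)}{19 - 53 N}$ ($x{\left(M,N \right)} = 3 \frac{M + N}{N - \left(-19 + 54 N\right)} = 3 \frac{M + N}{19 - 53 N} = \frac{3 \left(M + N\right)}{19 - 53 N}$)
$\frac{-223808 + x{\left(L,654 \right)}}{379803 + 19687} = \frac{-223808 + \frac{3 \left(\left(-1\right) \left(-79\right) - 654\right)}{-19 + 53 \cdot 654}}{379803 + 19687} = \frac{-223808 + \frac{3 \left(79 - 654\right)}{-19 + 34662}}{399490} = \left(-223808 + 3 \cdot \frac{1}{34643} \left(-575\right)\right) \frac{1}{399490} = \left(-223808 - \frac{1725}{34643}\right) \frac{1}{399490} = \left(- \frac{7753382269}{34643}\right) \frac{1}{399490} = - \frac{7753382269}{13839532070}$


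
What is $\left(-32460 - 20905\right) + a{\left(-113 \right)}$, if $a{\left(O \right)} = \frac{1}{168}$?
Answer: $- \frac{8965319}{168} \approx -53365.0$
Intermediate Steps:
$a{\left(O \right)} = \frac{1}{168}$
$\left(-32460 - 20905\right) + a{\left(-113 \right)} = \left(-32460 - 20905\right) + \frac{1}{168} = -53365 + \frac{1}{168} = - \frac{8965319}{168}$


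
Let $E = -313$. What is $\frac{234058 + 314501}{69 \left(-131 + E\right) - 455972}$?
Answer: $- \frac{548559}{486608} \approx -1.1273$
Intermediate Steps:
$\frac{234058 + 314501}{69 \left(-131 + E\right) - 455972} = \frac{234058 + 314501}{69 \left(-131 - 313\right) - 455972} = \frac{548559}{69 \left(-444\right) - 455972} = \frac{548559}{-30636 - 455972} = \frac{548559}{-486608} = 548559 \left(- \frac{1}{486608}\right) = - \frac{548559}{486608}$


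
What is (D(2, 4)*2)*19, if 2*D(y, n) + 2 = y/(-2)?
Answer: -57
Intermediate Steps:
D(y, n) = -1 - y/4 (D(y, n) = -1 + (y/(-2))/2 = -1 + (y*(-½))/2 = -1 + (-y/2)/2 = -1 - y/4)
(D(2, 4)*2)*19 = ((-1 - ¼*2)*2)*19 = ((-1 - ½)*2)*19 = -3/2*2*19 = -3*19 = -57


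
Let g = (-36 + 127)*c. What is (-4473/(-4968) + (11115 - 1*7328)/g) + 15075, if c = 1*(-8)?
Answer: 27036833/1794 ≈ 15071.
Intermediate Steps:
c = -8
g = -728 (g = (-36 + 127)*(-8) = 91*(-8) = -728)
(-4473/(-4968) + (11115 - 1*7328)/g) + 15075 = (-4473/(-4968) + (11115 - 1*7328)/(-728)) + 15075 = (-4473*(-1/4968) + (11115 - 7328)*(-1/728)) + 15075 = (497/552 + 3787*(-1/728)) + 15075 = (497/552 - 541/104) + 15075 = -7717/1794 + 15075 = 27036833/1794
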